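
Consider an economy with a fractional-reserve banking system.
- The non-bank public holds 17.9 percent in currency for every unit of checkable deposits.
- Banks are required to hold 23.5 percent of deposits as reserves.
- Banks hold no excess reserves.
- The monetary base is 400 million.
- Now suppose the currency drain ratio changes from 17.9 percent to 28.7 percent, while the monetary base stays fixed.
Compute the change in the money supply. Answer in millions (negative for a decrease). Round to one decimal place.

-152.9 million

Initially m₁ = (1 + 0.179) / (0.235 + 0.179) ≈ 2.84783, so M₁ = 2.84783 × 400 = 1139.132 million.
After the change m₂ = (1 + 0.287) / (0.235 + 0.287) ≈ 2.46552, so M₂ = 2.46552 × 400 = 986.208 million.
ΔM = M₂ − M₁ = 986.208 − 1139.132 = -152.924 million.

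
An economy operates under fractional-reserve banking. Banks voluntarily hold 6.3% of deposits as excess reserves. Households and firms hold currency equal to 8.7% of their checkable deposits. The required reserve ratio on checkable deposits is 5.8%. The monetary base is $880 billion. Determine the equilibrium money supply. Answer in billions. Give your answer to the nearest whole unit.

The money multiplier is m = (1 + c) / (rr + e + c) = (1 + 0.087) / (0.058 + 0.063 + 0.087) ≈ 5.2260.
So M = m × MB = 5.2260 × 880 = 4598.88 billion.

$4599 billion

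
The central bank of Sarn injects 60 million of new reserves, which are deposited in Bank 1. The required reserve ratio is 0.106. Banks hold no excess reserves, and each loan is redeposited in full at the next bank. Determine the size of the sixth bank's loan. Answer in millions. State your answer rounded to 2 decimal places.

Each bank lends a fraction (1 − rr) = 0.8940 of the deposit it receives, so Bank 6 receives 60·0.8940^5 and lends 60·0.8940^6 ≈ 30.6321 million.

30.63 million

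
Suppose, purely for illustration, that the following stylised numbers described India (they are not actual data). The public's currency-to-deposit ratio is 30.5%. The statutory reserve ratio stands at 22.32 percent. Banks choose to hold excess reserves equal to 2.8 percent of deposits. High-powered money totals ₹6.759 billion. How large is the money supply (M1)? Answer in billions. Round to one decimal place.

₹15.9 billion

The money multiplier is m = (1 + c) / (rr + e + c) = (1 + 0.305) / (0.2232 + 0.028 + 0.305) ≈ 2.3463.
So M = m × MB = 2.3463 × 6.759 ≈ 15.8586 billion.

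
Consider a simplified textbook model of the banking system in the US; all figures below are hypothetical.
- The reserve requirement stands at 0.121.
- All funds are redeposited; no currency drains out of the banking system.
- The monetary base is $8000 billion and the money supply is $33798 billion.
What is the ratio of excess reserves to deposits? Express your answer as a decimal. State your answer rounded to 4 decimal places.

Using m = M/MB = 33798/8000 = 4.224750. Since m = (1 + c)/(c + rr + e), the denominator satisfies c + rr + e = (1 + c)/m = (1 + 0) / 4.224750 ≈ 0.236700.
With c = 0 and rr = 0.121, the ratio of excess reserves to deposits is 0.236700 − 0 − 0.121 = 0.1157.

0.1157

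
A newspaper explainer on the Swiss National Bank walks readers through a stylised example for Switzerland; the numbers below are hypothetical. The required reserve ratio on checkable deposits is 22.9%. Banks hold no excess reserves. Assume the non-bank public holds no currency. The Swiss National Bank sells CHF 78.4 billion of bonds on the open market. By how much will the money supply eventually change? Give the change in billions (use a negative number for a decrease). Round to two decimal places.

-342.36 billion

The simple money multiplier is m = 1/rr = 1/0.229 ≈ 4.36681.
An open-market sale reduces the monetary base by 78.4 billion, so ΔM = m × ΔMB = 4.36681 × (−78.4) ≈ -342.3579 billion.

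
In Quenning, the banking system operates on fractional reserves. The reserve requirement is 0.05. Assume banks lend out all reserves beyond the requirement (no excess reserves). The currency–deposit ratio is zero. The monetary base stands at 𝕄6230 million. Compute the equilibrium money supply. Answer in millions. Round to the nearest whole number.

With no currency drain or excess reserves, the money multiplier is m = 1/rr = 1/0.05 = 20.
Money supply M = m × MB = 20 × 6230 = 124600 million.

𝕄124600 million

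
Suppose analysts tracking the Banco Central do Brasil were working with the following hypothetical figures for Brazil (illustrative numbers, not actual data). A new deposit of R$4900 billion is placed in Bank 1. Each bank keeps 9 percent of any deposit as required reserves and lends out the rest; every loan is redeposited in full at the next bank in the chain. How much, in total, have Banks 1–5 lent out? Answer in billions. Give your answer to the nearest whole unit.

R$18627 billion

Bank i lends (1 − rr)^i of the original deposit: Bank 1 lends 4900·0.9100 = 4459.0000, Bank 2 lends 4900·0.9100² = 4057.6900, and so on.
Summing a geometric series: total = 4900·[0.9100·(1 − 0.9100^5) / (1 − 0.9100)] ≈ 18627.1185 billion.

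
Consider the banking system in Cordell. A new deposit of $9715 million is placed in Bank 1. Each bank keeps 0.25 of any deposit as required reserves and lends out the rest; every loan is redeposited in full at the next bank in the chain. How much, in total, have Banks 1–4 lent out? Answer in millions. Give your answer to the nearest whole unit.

$19923 million

Bank i lends (1 − rr)^i of the original deposit: Bank 1 lends 9715·0.7500 = 7286.2500, Bank 2 lends 9715·0.7500² = 5464.6875, and so on.
Summing a geometric series: total = 9715·[0.7500·(1 − 0.7500^4) / (1 − 0.7500)] ≈ 19923.3398 million.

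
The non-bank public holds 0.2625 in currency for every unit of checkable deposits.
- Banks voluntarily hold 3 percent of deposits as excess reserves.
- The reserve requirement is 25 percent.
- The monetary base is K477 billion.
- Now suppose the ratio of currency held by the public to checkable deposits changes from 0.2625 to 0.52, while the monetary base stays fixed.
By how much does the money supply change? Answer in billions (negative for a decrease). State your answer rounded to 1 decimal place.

Initially m₁ = (1 + 0.2625) / (0.25 + 0.03 + 0.2625) ≈ 2.32719, so M₁ = 2.32719 × 477 ≈ 1110.0696 billion.
After the change m₂ = (1 + 0.52) / (0.25 + 0.03 + 0.52) = 1.9, so M₂ = 1.9 × 477 = 906.3 billion.
ΔM = M₂ − M₁ = 906.3 − 1110.0696 = -203.7696 billion.

-203.8 billion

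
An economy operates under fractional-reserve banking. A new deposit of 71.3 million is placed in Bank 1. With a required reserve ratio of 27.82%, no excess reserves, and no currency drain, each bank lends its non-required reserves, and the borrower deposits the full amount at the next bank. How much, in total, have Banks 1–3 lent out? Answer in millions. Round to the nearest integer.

115 million

Bank i lends (1 − rr)^i of the original deposit: Bank 1 lends 71.3·0.7218 ≈ 51.4643, Bank 2 lends 71.3·0.7218² ≈ 37.1470, and so on.
Summing a geometric series: total = 71.3·[0.7218·(1 − 0.7218^3) / (1 − 0.7218)] ≈ 115.4240 million.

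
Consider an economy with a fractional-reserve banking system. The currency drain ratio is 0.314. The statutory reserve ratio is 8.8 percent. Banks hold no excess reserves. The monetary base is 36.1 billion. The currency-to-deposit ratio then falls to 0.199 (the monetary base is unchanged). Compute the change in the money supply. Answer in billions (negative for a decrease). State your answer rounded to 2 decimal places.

Initially m₁ = (1 + 0.314) / (0.088 + 0.314) ≈ 3.26866, so M₁ = 3.26866 × 36.1 ≈ 117.9986 billion.
After the change m₂ = (1 + 0.199) / (0.088 + 0.199) ≈ 4.17770, so M₂ = 4.17770 × 36.1 ≈ 150.815 billion.
ΔM = M₂ − M₁ = 150.815 − 117.9986 = 32.8164 billion.

32.82 billion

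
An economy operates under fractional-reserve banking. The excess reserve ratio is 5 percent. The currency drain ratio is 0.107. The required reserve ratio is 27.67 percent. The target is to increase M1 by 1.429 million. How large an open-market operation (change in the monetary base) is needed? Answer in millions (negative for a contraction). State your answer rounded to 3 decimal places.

The money multiplier is m = (1 + c) / (rr + e + c) = (1 + 0.107) / (0.2767 + 0.05 + 0.107) ≈ 2.55246.
ΔMB = ΔM / m = (+1.429) / 2.55246 ≈ 0.5599 million.

0.560 million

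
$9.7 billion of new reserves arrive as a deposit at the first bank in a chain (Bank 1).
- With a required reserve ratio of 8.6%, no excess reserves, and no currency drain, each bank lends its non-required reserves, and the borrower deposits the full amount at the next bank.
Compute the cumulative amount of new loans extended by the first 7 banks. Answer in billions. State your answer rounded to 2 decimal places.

Bank i lends (1 − rr)^i of the original deposit: Bank 1 lends 9.7·0.9140 = 8.8658, Bank 2 lends 9.7·0.9140² ≈ 8.1033, and so on.
Summing a geometric series: total = 9.7·[0.9140·(1 − 0.9140^7) / (1 − 0.9140)] ≈ 48.1565 billion.

$48.16 billion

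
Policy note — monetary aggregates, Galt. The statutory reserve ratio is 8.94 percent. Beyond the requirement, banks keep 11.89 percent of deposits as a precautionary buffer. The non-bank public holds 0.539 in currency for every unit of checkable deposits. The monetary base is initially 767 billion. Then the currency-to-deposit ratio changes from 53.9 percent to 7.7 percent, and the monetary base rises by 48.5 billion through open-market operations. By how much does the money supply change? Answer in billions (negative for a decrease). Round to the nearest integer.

1499 billion

Before: m₁ = (1 + 0.539) / (0.0894 + 0.1189 + 0.539) ≈ 2.0594, MB₁ = 767, so M₁ = 2.0594 × 767 = 1579.5598 billion.
After: m₂ = (1 + 0.077) / (0.0894 + 0.1189 + 0.077) ≈ 3.7750, MB₂ = 767 + 48.5 = 815.5, so M₂ = 3.7750 × 815.5 = 3078.5125 billion.
ΔM = M₂ − M₁ = 3078.5125 − 1579.5598 = 1498.9527 billion.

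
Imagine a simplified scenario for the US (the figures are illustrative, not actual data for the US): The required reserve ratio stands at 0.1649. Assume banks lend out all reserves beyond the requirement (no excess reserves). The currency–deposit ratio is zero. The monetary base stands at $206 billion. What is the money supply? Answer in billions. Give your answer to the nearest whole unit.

$1249 billion

With no currency drain or excess reserves, the money multiplier is m = 1/rr = 1/0.1649 ≈ 6.0643.
Money supply M = m × MB = 6.0643 × 206 = 1249.2458 billion.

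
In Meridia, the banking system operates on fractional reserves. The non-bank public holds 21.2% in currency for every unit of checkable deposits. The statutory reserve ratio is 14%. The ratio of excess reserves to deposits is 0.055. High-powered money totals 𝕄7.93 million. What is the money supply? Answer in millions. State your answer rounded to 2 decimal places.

The money multiplier is m = (1 + c) / (rr + e + c) = (1 + 0.212) / (0.14 + 0.055 + 0.212) ≈ 2.9779.
So M = m × MB = 2.9779 × 7.93 ≈ 23.6147 million.

𝕄23.61 million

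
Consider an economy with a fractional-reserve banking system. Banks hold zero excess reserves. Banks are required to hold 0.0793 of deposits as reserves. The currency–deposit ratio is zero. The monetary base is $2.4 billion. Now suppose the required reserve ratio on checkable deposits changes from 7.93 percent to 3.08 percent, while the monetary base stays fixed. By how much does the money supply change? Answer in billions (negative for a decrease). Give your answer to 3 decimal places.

Initially m₁ = 1 / (0.0793) ≈ 12.61034, so M₁ = 12.61034 × 2.4 ≈ 30.2648 billion.
After the change m₂ = 1 / (0.0308) ≈ 32.46753, so M₂ = 32.46753 × 2.4 ≈ 77.9221 billion.
ΔM = M₂ − M₁ = 77.9221 − 30.2648 = 47.6573 billion.

$47.657 billion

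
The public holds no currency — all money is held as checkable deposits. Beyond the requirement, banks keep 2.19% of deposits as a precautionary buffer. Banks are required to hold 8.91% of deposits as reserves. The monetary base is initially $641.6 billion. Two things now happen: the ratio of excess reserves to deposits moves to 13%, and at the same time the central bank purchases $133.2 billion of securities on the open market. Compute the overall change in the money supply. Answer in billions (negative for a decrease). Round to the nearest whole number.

Before: m₁ = 1 / (0.0891 + 0.0219) ≈ 9.0090, MB₁ = 641.6, so M₁ = 9.0090 × 641.6 = 5780.1744 billion.
After: m₂ = 1 / (0.0891 + 0.13) ≈ 4.5641, MB₂ = 641.6 + 133.2 = 774.8, so M₂ = 4.5641 × 774.8 ≈ 3536.2647 billion.
ΔM = M₂ − M₁ = 3536.2647 − 5780.1744 = -2243.9097 billion.

-2244 billion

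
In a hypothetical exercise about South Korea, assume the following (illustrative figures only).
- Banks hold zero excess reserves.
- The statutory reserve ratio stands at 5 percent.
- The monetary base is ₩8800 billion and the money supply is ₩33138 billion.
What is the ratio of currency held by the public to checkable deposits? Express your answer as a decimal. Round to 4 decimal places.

Using m = M/MB = 33138/8800 ≈ 3.765682. From m = (1 + c)/(c + rr + e), rearranging gives 1 + c = m·(c + rr + e), so c·(1 − m) = m·(rr + e) − 1.
Hence c = [m·(rr + e) − 1]/(1 − m) = [3.765682 × (0.05 + 0) − 1] / (1 − 3.765682) ≈ 0.293496.

0.2935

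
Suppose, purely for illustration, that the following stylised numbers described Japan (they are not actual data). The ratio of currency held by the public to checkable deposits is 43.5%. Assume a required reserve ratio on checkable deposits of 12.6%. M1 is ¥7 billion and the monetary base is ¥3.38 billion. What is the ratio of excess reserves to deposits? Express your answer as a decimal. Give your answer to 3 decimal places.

0.132

Using m = M/MB = 7/3.38 ≈ 2.071006. Since m = (1 + c)/(c + rr + e), the denominator satisfies c + rr + e = (1 + c)/m = (1 + 0.435) / 2.071006 ≈ 0.692900.
With c = 0.435 and rr = 0.126, the ratio of excess reserves to deposits is 0.692900 − 0.435 − 0.126 = 0.1319.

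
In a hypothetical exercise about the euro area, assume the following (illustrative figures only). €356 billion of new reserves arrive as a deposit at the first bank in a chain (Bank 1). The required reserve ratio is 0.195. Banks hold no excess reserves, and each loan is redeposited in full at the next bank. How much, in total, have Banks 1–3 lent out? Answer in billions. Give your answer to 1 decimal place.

Bank i lends (1 − rr)^i of the original deposit: Bank 1 lends 356·0.8050 = 286.5800, Bank 2 lends 356·0.8050² = 230.6969, and so on.
Summing a geometric series: total = 356·[0.8050·(1 − 0.8050^3) / (1 − 0.8050)] ≈ 702.9879 billion.

€703.0 billion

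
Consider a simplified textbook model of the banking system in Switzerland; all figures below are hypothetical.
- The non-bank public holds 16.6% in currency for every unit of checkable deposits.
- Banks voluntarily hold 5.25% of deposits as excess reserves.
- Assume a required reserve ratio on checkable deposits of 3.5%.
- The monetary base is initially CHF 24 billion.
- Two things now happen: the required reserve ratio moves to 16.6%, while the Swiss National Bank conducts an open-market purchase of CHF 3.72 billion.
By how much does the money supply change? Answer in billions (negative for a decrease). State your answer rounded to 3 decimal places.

Before: m₁ = (1 + 0.166) / (0.035 + 0.0525 + 0.166) ≈ 4.599606, MB₁ = 24, so M₁ = 4.599606 × 24 ≈ 110.3905 billion.
After: m₂ = (1 + 0.166) / (0.166 + 0.0525 + 0.166) ≈ 3.032510, MB₂ = 24 + 3.72 = 27.72, so M₂ = 3.032510 × 27.72 ≈ 84.0612 billion.
ΔM = M₂ − M₁ = 84.0612 − 110.3905 = -26.3293 billion.

-26.329 billion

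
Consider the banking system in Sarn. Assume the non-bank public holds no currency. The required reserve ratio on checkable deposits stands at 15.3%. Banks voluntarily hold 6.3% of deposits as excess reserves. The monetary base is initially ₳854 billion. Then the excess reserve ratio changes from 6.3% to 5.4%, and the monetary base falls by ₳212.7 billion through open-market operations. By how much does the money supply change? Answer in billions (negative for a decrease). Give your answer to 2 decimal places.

-855.64 billion

Before: m₁ = 1 / (0.153 + 0.063) ≈ 4.629630, MB₁ = 854, so M₁ = 4.629630 × 854 ≈ 3953.704 billion.
After: m₂ = 1 / (0.153 + 0.054) ≈ 4.830918, MB₂ = 854 − 212.7 = 641.3, so M₂ = 4.830918 × 641.3 ≈ 3098.0677 billion.
ΔM = M₂ − M₁ = 3098.0677 − 3953.704 = -855.6363 billion.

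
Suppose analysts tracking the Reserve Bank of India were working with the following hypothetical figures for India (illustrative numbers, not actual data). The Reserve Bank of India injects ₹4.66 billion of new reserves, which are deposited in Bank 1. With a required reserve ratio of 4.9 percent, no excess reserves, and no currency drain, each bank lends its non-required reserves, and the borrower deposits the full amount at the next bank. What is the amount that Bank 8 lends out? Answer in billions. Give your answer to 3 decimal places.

₹3.118 billion

Each bank lends a fraction (1 − rr) = 0.9510 of the deposit it receives, so Bank 8 receives 4.66·0.9510^7 and lends 4.66·0.9510^8 ≈ 3.1177 billion.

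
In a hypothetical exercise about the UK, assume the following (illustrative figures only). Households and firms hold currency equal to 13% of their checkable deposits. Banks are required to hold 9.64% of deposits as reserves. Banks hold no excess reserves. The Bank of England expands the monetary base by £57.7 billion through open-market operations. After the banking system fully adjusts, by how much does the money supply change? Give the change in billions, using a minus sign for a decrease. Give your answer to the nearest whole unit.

£288 billion

The money multiplier is m = (1 + c) / (rr + c) = (1 + 0.13) / (0.0964 + 0.13) ≈ 4.9912.
The purchase adds 57.7 billion of base, so ΔM = m × ΔMB = 4.9912 × (+57.7) ≈ 287.9922 billion.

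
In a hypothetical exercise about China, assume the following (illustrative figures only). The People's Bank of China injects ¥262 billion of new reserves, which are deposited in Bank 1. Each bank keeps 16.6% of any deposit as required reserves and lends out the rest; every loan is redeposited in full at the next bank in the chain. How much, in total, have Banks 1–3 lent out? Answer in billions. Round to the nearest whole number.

¥553 billion

Bank i lends (1 − rr)^i of the original deposit: Bank 1 lends 262·0.8340 = 218.5080, Bank 2 lends 262·0.8340² ≈ 182.2357, and so on.
Summing a geometric series: total = 262·[0.8340·(1 − 0.8340^3) / (1 − 0.8340)] ≈ 552.7282 billion.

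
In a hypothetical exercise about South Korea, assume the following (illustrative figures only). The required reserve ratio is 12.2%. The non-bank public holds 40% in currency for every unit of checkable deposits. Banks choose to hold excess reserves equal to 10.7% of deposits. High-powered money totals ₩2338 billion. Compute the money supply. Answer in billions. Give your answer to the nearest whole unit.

₩5204 billion

The money multiplier is m = (1 + c) / (rr + e + c) = (1 + 0.4) / (0.122 + 0.107 + 0.4) ≈ 2.22576.
So M = m × MB = 2.22576 × 2338 ≈ 5203.8269 billion.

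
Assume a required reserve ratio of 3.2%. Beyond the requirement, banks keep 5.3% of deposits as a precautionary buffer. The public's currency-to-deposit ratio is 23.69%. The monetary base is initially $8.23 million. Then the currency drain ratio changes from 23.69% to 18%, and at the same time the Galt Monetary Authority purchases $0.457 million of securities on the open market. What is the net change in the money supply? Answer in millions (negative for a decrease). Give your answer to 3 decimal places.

Before: m₁ = (1 + 0.2369) / (0.032 + 0.053 + 0.2369) ≈ 3.84250, MB₁ = 8.23, so M₁ = 3.84250 × 8.23 ≈ 31.6238 million.
After: m₂ = (1 + 0.18) / (0.032 + 0.053 + 0.18) ≈ 4.45283, MB₂ = 8.23 + 0.457 = 8.687, so M₂ = 4.45283 × 8.687 ≈ 38.6817 million.
ΔM = M₂ − M₁ = 38.6817 − 31.6238 = 7.0579 million.

$7.058 million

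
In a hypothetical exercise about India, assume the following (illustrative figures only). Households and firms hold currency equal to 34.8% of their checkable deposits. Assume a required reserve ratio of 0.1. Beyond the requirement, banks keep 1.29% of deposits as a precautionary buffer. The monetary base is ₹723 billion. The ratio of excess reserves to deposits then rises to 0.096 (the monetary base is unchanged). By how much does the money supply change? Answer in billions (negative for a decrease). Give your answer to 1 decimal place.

-323.0 billion

Initially m₁ = (1 + 0.348) / (0.1 + 0.0129 + 0.348) ≈ 2.92471, so M₁ = 2.92471 × 723 ≈ 2114.5653 billion.
After the change m₂ = (1 + 0.348) / (0.1 + 0.096 + 0.348) ≈ 2.47794, so M₂ = 2.47794 × 723 ≈ 1791.5506 billion.
ΔM = M₂ − M₁ = 1791.5506 − 2114.5653 = -323.0147 billion.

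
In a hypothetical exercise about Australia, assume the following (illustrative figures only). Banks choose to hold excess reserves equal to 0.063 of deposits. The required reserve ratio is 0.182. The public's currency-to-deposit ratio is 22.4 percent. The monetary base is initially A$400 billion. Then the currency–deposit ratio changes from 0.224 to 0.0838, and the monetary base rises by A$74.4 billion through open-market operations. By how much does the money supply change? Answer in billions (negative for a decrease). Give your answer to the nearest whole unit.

Before: m₁ = (1 + 0.224) / (0.182 + 0.063 + 0.224) ≈ 2.6098, MB₁ = 400, so M₁ = 2.6098 × 400 = 1043.92 billion.
After: m₂ = (1 + 0.0838) / (0.182 + 0.063 + 0.0838) ≈ 3.2962, MB₂ = 400 + 74.4 = 474.4, so M₂ = 3.2962 × 474.4 ≈ 1563.7173 billion.
ΔM = M₂ − M₁ = 1563.7173 − 1043.92 = 519.7973 billion.

A$520 billion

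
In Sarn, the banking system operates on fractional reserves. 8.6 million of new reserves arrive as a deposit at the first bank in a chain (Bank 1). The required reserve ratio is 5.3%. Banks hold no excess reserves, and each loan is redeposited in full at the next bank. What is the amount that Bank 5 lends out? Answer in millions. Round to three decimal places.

Each bank lends a fraction (1 − rr) = 0.9470 of the deposit it receives, so Bank 5 receives 8.6·0.9470^4 and lends 8.6·0.9470^5 ≈ 6.5501 million.

6.550 million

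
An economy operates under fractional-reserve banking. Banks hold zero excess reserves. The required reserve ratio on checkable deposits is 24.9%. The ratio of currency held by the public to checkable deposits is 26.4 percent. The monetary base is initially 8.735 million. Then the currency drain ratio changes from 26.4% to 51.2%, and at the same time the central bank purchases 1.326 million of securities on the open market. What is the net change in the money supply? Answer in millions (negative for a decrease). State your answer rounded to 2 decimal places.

-1.53 million

Before: m₁ = (1 + 0.264) / (0.249 + 0.264) ≈ 2.46394, MB₁ = 8.735, so M₁ = 2.46394 × 8.735 ≈ 21.5225 million.
After: m₂ = (1 + 0.512) / (0.249 + 0.512) ≈ 1.98686, MB₂ = 8.735 + 1.326 = 10.061, so M₂ = 1.98686 × 10.061 ≈ 19.9898 million.
ΔM = M₂ − M₁ = 19.9898 − 21.5225 = -1.5327 million.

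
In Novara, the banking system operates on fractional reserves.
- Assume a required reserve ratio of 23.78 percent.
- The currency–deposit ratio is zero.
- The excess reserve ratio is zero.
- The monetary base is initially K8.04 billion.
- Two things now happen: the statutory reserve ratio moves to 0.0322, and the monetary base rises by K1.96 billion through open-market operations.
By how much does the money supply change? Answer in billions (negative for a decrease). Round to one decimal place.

Before: m₁ = 1 / (0.2378) ≈ 4.2052, MB₁ = 8.04, so M₁ = 4.2052 × 8.04 ≈ 33.8098 billion.
After: m₂ = 1 / (0.0322) ≈ 31.0559, MB₂ = 8.04 + 1.96 = 10, so M₂ = 31.0559 × 10 = 310.559 billion.
ΔM = M₂ − M₁ = 310.559 − 33.8098 = 276.7492 billion.

K276.7 billion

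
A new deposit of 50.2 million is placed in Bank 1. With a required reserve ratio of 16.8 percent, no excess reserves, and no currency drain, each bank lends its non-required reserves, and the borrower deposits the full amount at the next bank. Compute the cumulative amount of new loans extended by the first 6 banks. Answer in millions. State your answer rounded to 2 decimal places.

Bank i lends (1 − rr)^i of the original deposit: Bank 1 lends 50.2·0.8320 = 41.7664, Bank 2 lends 50.2·0.8320² ≈ 34.7496, and so on.
Summing a geometric series: total = 50.2·[0.8320·(1 − 0.8320^6) / (1 − 0.8320)] ≈ 166.1468 million.

166.15 million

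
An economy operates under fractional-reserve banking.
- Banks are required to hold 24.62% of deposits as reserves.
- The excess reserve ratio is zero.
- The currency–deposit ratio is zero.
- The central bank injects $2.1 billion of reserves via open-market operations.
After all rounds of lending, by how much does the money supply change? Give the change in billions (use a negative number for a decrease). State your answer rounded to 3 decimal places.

$8.530 billion

The simple money multiplier is m = 1/rr = 1/0.2462 ≈ 4.06174.
An open-market purchase increases the monetary base by 2.1 billion, so ΔM = m × ΔMB = 4.06174 × 2.1 ≈ 8.5297 billion.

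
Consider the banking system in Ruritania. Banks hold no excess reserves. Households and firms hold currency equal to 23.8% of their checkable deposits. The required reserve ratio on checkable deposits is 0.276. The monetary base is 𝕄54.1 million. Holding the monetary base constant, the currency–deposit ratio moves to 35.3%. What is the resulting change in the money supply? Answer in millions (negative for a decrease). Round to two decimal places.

Initially m₁ = (1 + 0.238) / (0.276 + 0.238) ≈ 2.40856, so M₁ = 2.40856 × 54.1 ≈ 130.3031 million.
After the change m₂ = (1 + 0.353) / (0.276 + 0.353) ≈ 2.15103, so M₂ = 2.15103 × 54.1 ≈ 116.3707 million.
ΔM = M₂ − M₁ = 116.3707 − 130.3031 = -13.9324 million.

-13.93 million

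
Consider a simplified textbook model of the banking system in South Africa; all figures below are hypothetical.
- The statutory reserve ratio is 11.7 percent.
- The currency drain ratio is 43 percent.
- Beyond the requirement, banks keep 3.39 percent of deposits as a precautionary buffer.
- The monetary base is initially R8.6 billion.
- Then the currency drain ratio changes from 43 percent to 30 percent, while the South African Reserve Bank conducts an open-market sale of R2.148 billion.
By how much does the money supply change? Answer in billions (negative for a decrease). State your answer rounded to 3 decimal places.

-2.569 billion

Before: m₁ = (1 + 0.43) / (0.117 + 0.0339 + 0.43) ≈ 2.46170, MB₁ = 8.6, so M₁ = 2.46170 × 8.6 ≈ 21.1706 billion.
After: m₂ = (1 + 0.3) / (0.117 + 0.0339 + 0.3) ≈ 2.88312, MB₂ = 8.6 − 2.148 = 6.452, so M₂ = 2.88312 × 6.452 ≈ 18.6019 billion.
ΔM = M₂ − M₁ = 18.6019 − 21.1706 = -2.5687 billion.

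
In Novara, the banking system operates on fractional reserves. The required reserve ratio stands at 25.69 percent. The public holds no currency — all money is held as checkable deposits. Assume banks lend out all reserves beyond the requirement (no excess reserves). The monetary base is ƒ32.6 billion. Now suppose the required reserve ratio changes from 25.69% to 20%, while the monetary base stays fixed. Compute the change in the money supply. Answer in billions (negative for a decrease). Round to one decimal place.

Initially m₁ = 1 / (0.2569) ≈ 3.8926, so M₁ = 3.8926 × 32.6 ≈ 126.8988 billion.
After the change m₂ = 1 / (0.2) = 5, so M₂ = 5 × 32.6 = 163 billion.
ΔM = M₂ − M₁ = 163 − 126.8988 = 36.1012 billion.

ƒ36.1 billion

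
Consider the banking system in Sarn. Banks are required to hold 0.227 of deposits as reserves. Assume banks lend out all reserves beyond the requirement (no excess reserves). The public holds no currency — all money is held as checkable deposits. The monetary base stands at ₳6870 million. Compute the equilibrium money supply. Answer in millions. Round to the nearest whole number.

₳30264 million

With no currency drain or excess reserves, the money multiplier is m = 1/rr = 1/0.227 ≈ 4.40529.
Money supply M = m × MB = 4.40529 × 6870 = 30264.3423 million.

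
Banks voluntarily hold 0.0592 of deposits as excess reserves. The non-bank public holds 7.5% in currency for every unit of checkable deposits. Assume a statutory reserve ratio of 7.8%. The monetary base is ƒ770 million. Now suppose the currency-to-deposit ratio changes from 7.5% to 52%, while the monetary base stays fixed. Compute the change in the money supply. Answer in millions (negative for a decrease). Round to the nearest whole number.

-2120 million

Initially m₁ = (1 + 0.075) / (0.078 + 0.0592 + 0.075) ≈ 5.0660, so M₁ = 5.0660 × 770 = 3900.82 million.
After the change m₂ = (1 + 0.52) / (0.078 + 0.0592 + 0.52) ≈ 2.3128, so M₂ = 2.3128 × 770 = 1780.856 million.
ΔM = M₂ − M₁ = 1780.856 − 3900.82 = -2119.964 million.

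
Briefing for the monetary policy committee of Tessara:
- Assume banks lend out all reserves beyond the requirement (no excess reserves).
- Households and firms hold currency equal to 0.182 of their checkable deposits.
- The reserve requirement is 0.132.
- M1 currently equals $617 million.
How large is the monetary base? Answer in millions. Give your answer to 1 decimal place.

The money multiplier is m = (1 + c) / (rr + c) = (1 + 0.182) / (0.132 + 0.182) ≈ 3.76433.
MB = M / m = 617 / 3.76433 ≈ 163.907 million.

$163.9 million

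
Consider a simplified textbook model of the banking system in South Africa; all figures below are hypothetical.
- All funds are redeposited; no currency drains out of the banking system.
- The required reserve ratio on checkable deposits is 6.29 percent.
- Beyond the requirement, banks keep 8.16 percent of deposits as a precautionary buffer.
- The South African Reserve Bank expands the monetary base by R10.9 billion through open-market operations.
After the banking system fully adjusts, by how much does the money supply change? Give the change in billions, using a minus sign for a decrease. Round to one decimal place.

The money multiplier is m = 1 / (rr + e) = 1 / (0.0629 + 0.0816) ≈ 6.9204.
The purchase adds 10.9 billion of base, so ΔM = m × ΔMB = 6.9204 × (+10.9) ≈ 75.4324 billion.

R75.4 billion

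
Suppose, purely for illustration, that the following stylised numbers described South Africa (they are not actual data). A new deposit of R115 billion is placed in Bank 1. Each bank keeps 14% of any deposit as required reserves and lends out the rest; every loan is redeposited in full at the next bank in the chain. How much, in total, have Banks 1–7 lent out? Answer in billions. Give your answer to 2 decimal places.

R460.64 billion

Bank i lends (1 − rr)^i of the original deposit: Bank 1 lends 115·0.8600 = 98.9000, Bank 2 lends 115·0.8600² = 85.0540, and so on.
Summing a geometric series: total = 115·[0.8600·(1 − 0.8600^7) / (1 − 0.8600)] ≈ 460.6424 billion.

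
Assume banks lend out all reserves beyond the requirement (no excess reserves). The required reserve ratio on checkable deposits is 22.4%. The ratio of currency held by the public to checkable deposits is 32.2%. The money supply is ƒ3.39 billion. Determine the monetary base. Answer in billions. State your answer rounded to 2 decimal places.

ƒ1.40 billion

The money multiplier is m = (1 + c) / (rr + c) = (1 + 0.322) / (0.224 + 0.322) ≈ 2.4212.
MB = M / m = 3.39 / 2.4212 ≈ 1.4001 billion.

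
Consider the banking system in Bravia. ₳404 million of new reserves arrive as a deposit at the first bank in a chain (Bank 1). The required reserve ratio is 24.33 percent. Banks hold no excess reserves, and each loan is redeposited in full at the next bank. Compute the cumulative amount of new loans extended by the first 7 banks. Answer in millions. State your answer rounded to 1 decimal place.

₳1078.0 million

Bank i lends (1 − rr)^i of the original deposit: Bank 1 lends 404·0.7567 = 305.7068, Bank 2 lends 404·0.7567² ≈ 231.3283, and so on.
Summing a geometric series: total = 404·[0.7567·(1 − 0.7567^7) / (1 − 0.7567)] ≈ 1078.0052 million.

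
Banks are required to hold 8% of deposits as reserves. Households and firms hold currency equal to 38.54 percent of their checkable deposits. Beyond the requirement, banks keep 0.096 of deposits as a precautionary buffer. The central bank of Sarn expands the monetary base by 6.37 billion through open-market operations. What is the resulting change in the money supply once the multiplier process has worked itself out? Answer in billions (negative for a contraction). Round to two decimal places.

15.72 billion

The money multiplier is m = (1 + c) / (rr + e + c) = (1 + 0.3854) / (0.08 + 0.096 + 0.3854) ≈ 2.4678.
The purchase adds 6.37 billion of base, so ΔM = m × ΔMB = 2.4678 × (+6.37) ≈ 15.7199 billion.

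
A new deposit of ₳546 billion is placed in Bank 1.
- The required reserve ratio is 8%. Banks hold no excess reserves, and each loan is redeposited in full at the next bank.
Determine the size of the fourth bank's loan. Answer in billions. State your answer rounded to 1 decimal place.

Each bank lends a fraction (1 − rr) = 0.9200 of the deposit it receives, so Bank 4 receives 546·0.9200^3 and lends 546·0.9200^4 ≈ 391.1506 billion.

₳391.2 billion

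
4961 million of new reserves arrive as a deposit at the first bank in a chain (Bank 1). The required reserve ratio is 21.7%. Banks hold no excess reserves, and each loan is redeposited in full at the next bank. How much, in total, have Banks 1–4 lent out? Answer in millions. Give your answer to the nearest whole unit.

Bank i lends (1 − rr)^i of the original deposit: Bank 1 lends 4961·0.7830 = 3884.4630, Bank 2 lends 4961·0.7830² ≈ 3041.5345, and so on.
Summing a geometric series: total = 4961·[0.7830·(1 − 0.7830^4) / (1 − 0.7830)] ≈ 11172.2504 million.

11172 million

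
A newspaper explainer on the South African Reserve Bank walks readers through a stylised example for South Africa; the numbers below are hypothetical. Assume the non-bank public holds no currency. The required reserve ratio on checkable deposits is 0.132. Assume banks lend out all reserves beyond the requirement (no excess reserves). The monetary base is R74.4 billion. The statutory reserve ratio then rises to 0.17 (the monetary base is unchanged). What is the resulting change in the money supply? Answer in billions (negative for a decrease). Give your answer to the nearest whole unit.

Initially m₁ = 1 / (0.132) ≈ 7.5758, so M₁ = 7.5758 × 74.4 ≈ 563.6395 billion.
After the change m₂ = 1 / (0.17) ≈ 5.8824, so M₂ = 5.8824 × 74.4 ≈ 437.6506 billion.
ΔM = M₂ − M₁ = 437.6506 − 563.6395 = -125.9889 billion.

-126 billion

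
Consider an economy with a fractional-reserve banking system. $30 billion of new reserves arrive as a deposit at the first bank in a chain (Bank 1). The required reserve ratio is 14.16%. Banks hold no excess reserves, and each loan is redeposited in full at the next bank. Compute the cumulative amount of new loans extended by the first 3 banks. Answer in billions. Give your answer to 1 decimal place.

Bank i lends (1 − rr)^i of the original deposit: Bank 1 lends 30·0.8584 = 25.7520, Bank 2 lends 30·0.8584² ≈ 22.1055, and so on.
Summing a geometric series: total = 30·[0.8584·(1 − 0.8584^3) / (1 − 0.8584)] ≈ 66.8329 billion.

$66.8 billion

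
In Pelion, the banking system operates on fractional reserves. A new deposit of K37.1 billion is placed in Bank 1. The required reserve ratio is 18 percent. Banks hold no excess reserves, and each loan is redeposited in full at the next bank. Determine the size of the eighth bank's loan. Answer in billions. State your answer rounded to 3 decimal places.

K7.584 billion

Each bank lends a fraction (1 − rr) = 0.8200 of the deposit it receives, so Bank 8 receives 37.1·0.8200^7 and lends 37.1·0.8200^8 ≈ 7.5838 billion.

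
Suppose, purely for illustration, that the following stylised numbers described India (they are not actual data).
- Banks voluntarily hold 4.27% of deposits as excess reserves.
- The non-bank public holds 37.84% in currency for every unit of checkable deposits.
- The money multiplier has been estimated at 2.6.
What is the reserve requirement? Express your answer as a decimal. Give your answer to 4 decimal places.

Using m = 2.6. Since m = (1 + c)/(c + rr + e), the denominator satisfies c + rr + e = (1 + c)/m = (1 + 0.3784) / 2.6 ≈ 0.530154.
With c = 0.3784 and e = 0.0427, the reserve requirement is 0.530154 − 0.3784 − 0.0427 = 0.109054.

0.1091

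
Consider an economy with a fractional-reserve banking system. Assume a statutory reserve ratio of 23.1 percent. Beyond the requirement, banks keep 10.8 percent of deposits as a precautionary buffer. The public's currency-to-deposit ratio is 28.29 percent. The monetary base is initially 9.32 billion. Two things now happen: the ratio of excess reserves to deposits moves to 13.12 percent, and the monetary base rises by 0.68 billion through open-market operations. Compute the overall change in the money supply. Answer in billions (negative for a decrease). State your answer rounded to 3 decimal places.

0.661 billion

Before: m₁ = (1 + 0.2829) / (0.231 + 0.108 + 0.2829) ≈ 2.06287, MB₁ = 9.32, so M₁ = 2.06287 × 9.32 ≈ 19.2259 billion.
After: m₂ = (1 + 0.2829) / (0.231 + 0.1312 + 0.2829) ≈ 1.98868, MB₂ = 9.32 + 0.68 = 10, so M₂ = 1.98868 × 10 = 19.8868 billion.
ΔM = M₂ − M₁ = 19.8868 − 19.2259 = 0.6609 billion.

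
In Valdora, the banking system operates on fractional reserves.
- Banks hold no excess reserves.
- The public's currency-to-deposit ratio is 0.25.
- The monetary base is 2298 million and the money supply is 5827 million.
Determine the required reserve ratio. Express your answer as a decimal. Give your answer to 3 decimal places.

Using m = M/MB = 5827/2298 ≈ 2.535683. Since m = (1 + c)/(c + rr + e), the denominator satisfies c + rr + e = (1 + c)/m = (1 + 0.25) / 2.535683 ≈ 0.492964.
With c = 0.25 and e = 0, the required reserve ratio is 0.492964 − 0.25 − 0 = 0.242964.

0.243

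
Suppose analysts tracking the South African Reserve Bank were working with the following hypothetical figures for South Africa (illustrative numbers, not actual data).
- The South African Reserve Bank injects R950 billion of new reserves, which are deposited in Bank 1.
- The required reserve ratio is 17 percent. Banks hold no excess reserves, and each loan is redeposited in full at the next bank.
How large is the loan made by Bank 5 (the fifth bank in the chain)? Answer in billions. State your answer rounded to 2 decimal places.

Each bank lends a fraction (1 − rr) = 0.8300 of the deposit it receives, so Bank 5 receives 950·0.8300^4 and lends 950·0.8300^5 ≈ 374.2089 billion.

R374.21 billion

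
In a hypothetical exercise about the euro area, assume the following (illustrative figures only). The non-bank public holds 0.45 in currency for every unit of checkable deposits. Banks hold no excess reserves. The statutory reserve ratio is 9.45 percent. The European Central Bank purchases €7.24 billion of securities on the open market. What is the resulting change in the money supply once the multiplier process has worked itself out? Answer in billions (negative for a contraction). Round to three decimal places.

The money multiplier is m = (1 + c) / (rr + c) = (1 + 0.45) / (0.0945 + 0.45) ≈ 2.66299.
The purchase adds 7.24 billion of base, so ΔM = m × ΔMB = 2.66299 × (+7.24) ≈ 19.28 billion.

€19.280 billion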